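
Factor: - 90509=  - 29^1 * 3121^1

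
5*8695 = 43475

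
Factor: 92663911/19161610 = 2^ (-1)*  5^ (-1 )*13^ ( - 1)*147397^ (  -  1)*92663911^1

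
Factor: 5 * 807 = 4035= 3^1*5^1* 269^1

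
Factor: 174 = 2^1*3^1*29^1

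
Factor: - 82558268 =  - 2^2*13^1*19^1*83561^1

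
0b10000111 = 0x87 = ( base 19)72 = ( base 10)135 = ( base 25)5A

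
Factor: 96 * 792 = 2^8*3^3*11^1= 76032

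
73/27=73/27=2.70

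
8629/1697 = 5 + 144/1697 = 5.08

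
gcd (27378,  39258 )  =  54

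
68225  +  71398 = 139623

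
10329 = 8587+1742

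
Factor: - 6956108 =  - 2^2*79^1*22013^1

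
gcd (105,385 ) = 35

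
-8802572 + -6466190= - 15268762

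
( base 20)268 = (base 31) tt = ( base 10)928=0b1110100000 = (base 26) 19i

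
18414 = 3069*6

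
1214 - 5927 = -4713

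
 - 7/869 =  - 7/869  =  - 0.01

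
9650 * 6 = 57900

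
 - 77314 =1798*(-43) 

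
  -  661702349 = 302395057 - 964097406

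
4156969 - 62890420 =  - 58733451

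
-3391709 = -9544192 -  - 6152483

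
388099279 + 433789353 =821888632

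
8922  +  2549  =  11471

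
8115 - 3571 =4544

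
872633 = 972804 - 100171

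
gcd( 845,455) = 65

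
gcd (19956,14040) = 12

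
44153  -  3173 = 40980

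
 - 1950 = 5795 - 7745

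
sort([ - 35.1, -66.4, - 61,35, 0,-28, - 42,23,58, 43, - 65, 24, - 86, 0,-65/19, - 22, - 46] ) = [  -  86, - 66.4, - 65, - 61,-46,-42,-35.1,-28, -22, - 65/19, 0,0,23,24,35,43, 58 ]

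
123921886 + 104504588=228426474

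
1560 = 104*15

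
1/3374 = 1/3374 = 0.00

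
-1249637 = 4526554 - 5776191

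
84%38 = 8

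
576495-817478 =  - 240983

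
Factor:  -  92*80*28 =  - 2^8 * 5^1*7^1*23^1 = - 206080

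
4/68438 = 2/34219=0.00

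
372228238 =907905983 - 535677745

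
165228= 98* 1686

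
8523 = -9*( - 947)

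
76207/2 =76207/2 = 38103.50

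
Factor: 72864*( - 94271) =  - 2^5*3^2*11^1*23^1*31^1 * 3041^1 = - 6868962144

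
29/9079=29/9079 = 0.00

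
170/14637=10/861 = 0.01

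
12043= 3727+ 8316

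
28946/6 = 4824 + 1/3 = 4824.33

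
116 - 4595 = -4479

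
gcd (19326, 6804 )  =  6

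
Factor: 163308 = 2^2*3^1 * 31^1 * 439^1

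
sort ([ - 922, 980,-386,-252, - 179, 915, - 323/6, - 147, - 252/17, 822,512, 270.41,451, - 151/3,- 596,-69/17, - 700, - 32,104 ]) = [- 922, - 700,- 596,  -  386, - 252, - 179, - 147,- 323/6, - 151/3, - 32,-252/17, -69/17, 104,  270.41, 451,512,822,915, 980] 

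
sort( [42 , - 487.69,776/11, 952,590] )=[-487.69, 42,776/11,  590,952 ] 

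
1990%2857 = 1990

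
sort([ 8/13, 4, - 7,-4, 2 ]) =[ - 7, - 4,8/13 , 2, 4 ] 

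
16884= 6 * 2814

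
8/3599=8/3599 = 0.00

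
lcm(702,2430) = 31590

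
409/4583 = 409/4583 = 0.09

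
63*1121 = 70623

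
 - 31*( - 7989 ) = 247659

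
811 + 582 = 1393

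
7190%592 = 86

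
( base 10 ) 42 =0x2A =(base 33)19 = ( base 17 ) 28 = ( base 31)1b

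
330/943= 330/943=0.35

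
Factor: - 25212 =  - 2^2 *3^1*11^1 * 191^1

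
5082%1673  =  63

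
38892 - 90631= - 51739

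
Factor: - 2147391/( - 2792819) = 3^5*257^(-1)*8837^1*10867^( - 1 )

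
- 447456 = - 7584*59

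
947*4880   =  4621360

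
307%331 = 307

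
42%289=42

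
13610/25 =544 + 2/5 = 544.40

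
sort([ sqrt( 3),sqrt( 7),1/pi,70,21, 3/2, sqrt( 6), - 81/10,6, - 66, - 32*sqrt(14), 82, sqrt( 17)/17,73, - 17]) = [ - 32 * sqrt( 14 ),  -  66, - 17,  -  81/10,sqrt( 17)/17,1/pi,3/2,sqrt( 3) , sqrt(6 ),sqrt( 7),6,21,70,73,82 ]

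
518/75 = 6 + 68/75  =  6.91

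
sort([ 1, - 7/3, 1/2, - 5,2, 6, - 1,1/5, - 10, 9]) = [ - 10, - 5, - 7/3, - 1,1/5,1/2 , 1, 2, 6 , 9]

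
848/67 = 12 + 44/67= 12.66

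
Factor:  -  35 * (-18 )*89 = 2^1*3^2*5^1*7^1*89^1 =56070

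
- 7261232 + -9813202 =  -17074434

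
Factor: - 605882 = -2^1*302941^1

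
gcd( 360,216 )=72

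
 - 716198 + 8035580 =7319382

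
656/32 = 41/2= 20.50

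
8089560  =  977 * 8280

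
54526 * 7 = 381682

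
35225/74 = 35225/74 = 476.01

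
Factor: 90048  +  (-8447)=13^1* 6277^1=81601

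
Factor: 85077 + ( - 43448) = 41629 = 7^1*19^1* 313^1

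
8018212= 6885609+1132603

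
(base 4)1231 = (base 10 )109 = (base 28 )3P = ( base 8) 155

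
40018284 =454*88146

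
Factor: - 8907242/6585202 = -4453621/3292601 = - 13^( - 1 )*103^( - 1 ) *2459^( - 1 )*4453621^1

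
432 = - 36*( - 12)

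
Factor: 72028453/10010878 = 2^(-1)*7^1*101^1*101879^1*5005439^(-1)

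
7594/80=3797/40 = 94.92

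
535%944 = 535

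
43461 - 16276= 27185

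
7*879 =6153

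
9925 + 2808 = 12733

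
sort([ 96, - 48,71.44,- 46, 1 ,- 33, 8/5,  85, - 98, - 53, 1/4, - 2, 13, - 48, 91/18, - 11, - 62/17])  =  [ - 98, - 53, - 48, - 48, - 46, - 33,-11 , - 62/17, - 2,1/4,1,8/5, 91/18, 13, 71.44,  85,96 ] 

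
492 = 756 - 264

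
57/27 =2 + 1/9=2.11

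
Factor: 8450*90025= 2^1* 5^4*13^3*277^1 = 760711250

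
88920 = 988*90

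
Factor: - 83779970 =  - 2^1 * 5^1  *  8377997^1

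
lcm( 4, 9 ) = 36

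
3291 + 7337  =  10628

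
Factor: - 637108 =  - 2^2*19^1*83^1*101^1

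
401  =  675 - 274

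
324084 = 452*717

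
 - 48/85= - 1+37/85  =  - 0.56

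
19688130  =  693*28410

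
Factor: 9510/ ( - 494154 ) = - 3^(  -  2)*5^1 * 317^1*9151^(-1 ) = - 1585/82359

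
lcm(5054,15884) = 111188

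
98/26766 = 49/13383 = 0.00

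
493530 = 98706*5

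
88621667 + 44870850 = 133492517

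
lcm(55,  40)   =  440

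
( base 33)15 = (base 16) 26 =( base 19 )20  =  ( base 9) 42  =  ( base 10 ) 38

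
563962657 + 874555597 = 1438518254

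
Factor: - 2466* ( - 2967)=2^1*3^3 * 23^1*43^1*137^1  =  7316622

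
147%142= 5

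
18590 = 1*18590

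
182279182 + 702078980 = 884358162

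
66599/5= 13319 +4/5= 13319.80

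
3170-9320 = -6150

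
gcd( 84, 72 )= 12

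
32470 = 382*85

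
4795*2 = 9590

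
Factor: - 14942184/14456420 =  - 3735546/3614105= - 2^1*3^1*5^( - 1)*11^(- 1)*17^1*23^(-1 ) * 53^1*691^1*2857^( - 1 )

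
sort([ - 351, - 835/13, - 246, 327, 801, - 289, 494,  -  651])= [ - 651,-351, - 289, - 246, - 835/13, 327,494, 801]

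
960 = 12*80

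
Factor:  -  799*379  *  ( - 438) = 2^1*3^1 * 17^1 * 47^1 * 73^1*379^1 = 132635598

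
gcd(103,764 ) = 1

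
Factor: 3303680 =2^8*5^1 * 29^1*89^1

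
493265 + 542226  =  1035491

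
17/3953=17/3953 = 0.00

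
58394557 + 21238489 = 79633046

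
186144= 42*4432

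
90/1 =90 = 90.00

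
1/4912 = 1/4912 = 0.00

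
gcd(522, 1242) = 18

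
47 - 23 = 24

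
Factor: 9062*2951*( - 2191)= - 58591638742 = -2^1*7^1*13^1*23^1*  197^1*227^1*313^1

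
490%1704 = 490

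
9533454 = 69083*138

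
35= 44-9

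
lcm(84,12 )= 84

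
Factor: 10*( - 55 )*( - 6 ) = 3300 = 2^2*3^1*5^2*11^1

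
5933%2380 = 1173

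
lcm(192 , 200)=4800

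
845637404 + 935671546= 1781308950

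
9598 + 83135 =92733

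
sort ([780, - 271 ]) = [ - 271,780 ]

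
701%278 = 145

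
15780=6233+9547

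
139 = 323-184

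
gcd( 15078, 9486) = 6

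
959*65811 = 63112749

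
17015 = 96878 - 79863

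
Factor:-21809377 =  - 21809377^1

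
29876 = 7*4268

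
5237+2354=7591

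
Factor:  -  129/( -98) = 2^(-1 ) * 3^1*7^( - 2 )*43^1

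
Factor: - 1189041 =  - 3^1*7^1 * 41^1*1381^1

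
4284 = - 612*( - 7 )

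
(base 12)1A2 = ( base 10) 266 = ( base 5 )2031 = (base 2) 100001010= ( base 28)9e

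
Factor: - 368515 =- 5^1* 7^1*10529^1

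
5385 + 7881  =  13266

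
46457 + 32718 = 79175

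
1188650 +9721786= 10910436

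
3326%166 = 6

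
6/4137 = 2/1379 = 0.00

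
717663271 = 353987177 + 363676094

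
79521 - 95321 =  - 15800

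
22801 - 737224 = -714423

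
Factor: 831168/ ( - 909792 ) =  - 2^1*3^ ( - 4 ) * 37^1=- 74/81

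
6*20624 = 123744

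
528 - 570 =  - 42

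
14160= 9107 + 5053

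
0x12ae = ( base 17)G95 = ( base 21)ahf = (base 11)3658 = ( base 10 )4782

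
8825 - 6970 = 1855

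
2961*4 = 11844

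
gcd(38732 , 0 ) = 38732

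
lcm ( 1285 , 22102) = 110510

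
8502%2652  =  546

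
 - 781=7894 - 8675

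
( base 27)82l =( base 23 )b3j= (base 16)1713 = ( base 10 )5907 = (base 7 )23136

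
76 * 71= 5396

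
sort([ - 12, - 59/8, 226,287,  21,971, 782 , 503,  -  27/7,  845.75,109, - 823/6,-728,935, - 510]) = [ - 728,-510, - 823/6, - 12, -59/8, - 27/7,21,109,226,287, 503 , 782,845.75, 935, 971 ] 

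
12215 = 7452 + 4763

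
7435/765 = 1487/153 = 9.72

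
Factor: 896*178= 159488  =  2^8*7^1*89^1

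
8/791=8/791 = 0.01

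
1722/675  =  574/225 = 2.55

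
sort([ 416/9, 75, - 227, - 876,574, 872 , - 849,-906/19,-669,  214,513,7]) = [ - 876, - 849, -669,- 227, - 906/19,  7, 416/9, 75, 214,513,574, 872] 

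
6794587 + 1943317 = 8737904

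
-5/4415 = -1 + 882/883 = - 0.00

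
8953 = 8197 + 756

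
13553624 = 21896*619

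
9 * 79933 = 719397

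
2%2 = 0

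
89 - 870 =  - 781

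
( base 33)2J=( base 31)2N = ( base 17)50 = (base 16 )55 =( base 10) 85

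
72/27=8/3=2.67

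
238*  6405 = 1524390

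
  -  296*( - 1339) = 396344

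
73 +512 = 585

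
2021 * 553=1117613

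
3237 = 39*83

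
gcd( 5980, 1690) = 130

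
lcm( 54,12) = 108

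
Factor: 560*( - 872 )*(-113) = 2^7*5^1*7^1*109^1*113^1 = 55180160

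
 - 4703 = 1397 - 6100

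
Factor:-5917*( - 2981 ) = 11^1 * 61^1*97^1*271^1 = 17638577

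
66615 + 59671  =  126286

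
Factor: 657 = 3^2*73^1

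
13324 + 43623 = 56947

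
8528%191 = 124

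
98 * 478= 46844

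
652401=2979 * 219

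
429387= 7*61341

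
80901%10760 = 5581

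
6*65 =390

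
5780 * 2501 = 14455780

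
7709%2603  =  2503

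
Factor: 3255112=2^3 *7^1*37^1 * 1571^1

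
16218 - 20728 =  - 4510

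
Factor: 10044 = 2^2*3^4 *31^1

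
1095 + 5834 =6929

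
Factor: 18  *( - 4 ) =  - 2^3*3^2= - 72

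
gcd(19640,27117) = 1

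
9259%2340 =2239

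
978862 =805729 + 173133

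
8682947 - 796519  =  7886428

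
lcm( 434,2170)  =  2170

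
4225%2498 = 1727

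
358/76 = 4+27/38 = 4.71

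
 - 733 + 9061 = 8328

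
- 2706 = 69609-72315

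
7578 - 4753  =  2825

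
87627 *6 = 525762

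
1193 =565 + 628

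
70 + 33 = 103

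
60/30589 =60/30589 = 0.00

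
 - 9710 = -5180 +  - 4530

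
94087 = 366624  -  272537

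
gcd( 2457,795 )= 3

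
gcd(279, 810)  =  9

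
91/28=3 + 1/4 = 3.25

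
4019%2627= 1392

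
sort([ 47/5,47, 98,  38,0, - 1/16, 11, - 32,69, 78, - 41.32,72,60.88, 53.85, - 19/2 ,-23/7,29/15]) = [ - 41.32, - 32, - 19/2, - 23/7, - 1/16,0,29/15, 47/5,11, 38,47,53.85,60.88,  69,  72,78, 98]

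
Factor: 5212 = 2^2*1303^1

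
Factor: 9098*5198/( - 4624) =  - 11822851/1156 = -2^( - 2 )* 17^(-2 ) * 23^1*113^1*4549^1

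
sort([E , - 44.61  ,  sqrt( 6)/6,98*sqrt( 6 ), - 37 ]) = [  -  44.61, - 37,sqrt(6 )/6,E,98 * sqrt( 6) ] 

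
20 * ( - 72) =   -  1440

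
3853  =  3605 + 248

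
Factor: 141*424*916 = 2^5*3^1*47^1*53^1*229^1 = 54762144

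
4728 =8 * 591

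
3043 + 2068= 5111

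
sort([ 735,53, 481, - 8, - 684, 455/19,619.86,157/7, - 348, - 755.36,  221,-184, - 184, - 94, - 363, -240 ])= [- 755.36,-684,-363, - 348, - 240, - 184, - 184, - 94, - 8,157/7,455/19, 53, 221, 481,619.86,735] 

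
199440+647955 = 847395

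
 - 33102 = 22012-55114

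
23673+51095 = 74768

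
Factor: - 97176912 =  - 2^4*3^1*7^1*29^1*9973^1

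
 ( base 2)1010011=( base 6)215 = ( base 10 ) 83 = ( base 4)1103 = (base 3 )10002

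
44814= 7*6402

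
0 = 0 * 4145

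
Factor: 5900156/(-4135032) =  - 1475039/1033758  =  - 2^( - 1 )*3^( - 2)*11^ (-1 )*17^1 *23^( - 1 )*227^(  -  1)*86767^1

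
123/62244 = 41/20748 = 0.00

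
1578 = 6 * 263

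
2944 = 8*368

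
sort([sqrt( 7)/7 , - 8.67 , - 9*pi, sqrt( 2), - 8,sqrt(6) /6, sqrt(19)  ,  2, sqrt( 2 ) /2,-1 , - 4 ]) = [ - 9*pi, - 8.67, - 8, -4, - 1, sqrt( 7 )/7,sqrt(6)/6  ,  sqrt( 2)/2, sqrt( 2),2,  sqrt( 19)]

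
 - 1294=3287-4581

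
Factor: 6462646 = 2^1*89^1*36307^1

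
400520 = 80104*5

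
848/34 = 24 + 16/17  =  24.94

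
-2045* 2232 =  - 4564440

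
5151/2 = 5151/2=2575.50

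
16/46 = 8/23=0.35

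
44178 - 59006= - 14828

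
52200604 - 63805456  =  -11604852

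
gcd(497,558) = 1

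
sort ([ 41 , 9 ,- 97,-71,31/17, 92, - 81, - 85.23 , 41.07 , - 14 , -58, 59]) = [ - 97, - 85.23, - 81, - 71, - 58, - 14, 31/17, 9,41 , 41.07,59, 92]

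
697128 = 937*744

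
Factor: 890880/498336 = 320/179 = 2^6*5^1*179^( - 1)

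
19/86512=19/86512  =  0.00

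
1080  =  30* 36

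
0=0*186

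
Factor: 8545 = 5^1 * 1709^1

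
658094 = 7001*94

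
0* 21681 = 0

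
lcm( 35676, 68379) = 820548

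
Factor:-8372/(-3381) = 2^2* 3^( - 1)*7^( - 1 )*13^1 = 52/21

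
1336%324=40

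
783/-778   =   - 783/778 = -1.01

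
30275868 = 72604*417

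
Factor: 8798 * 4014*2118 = 2^3*3^3 *53^1*83^1*223^1*353^1 = 74797534296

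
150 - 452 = - 302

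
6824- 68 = 6756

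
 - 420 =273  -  693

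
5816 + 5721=11537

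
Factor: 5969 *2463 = 3^1*47^1*127^1*821^1 = 14701647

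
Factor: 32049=3^3*1187^1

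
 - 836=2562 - 3398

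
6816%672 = 96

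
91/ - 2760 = - 91/2760=-0.03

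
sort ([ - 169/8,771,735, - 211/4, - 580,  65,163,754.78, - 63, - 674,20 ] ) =[-674, - 580,-63, - 211/4, - 169/8,20,65,163, 735,754.78 , 771 ]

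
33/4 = 33/4=   8.25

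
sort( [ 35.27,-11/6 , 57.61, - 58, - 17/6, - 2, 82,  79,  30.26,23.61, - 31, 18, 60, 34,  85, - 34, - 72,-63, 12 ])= [ - 72, - 63, - 58, - 34,  -  31, - 17/6, - 2 , - 11/6,  12, 18, 23.61, 30.26, 34, 35.27, 57.61,60,79,  82,85]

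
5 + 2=7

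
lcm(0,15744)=0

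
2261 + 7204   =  9465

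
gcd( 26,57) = 1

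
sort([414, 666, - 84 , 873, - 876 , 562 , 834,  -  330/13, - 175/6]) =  [  -  876 , - 84,-175/6, - 330/13, 414, 562 , 666,834 , 873]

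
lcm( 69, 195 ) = 4485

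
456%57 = 0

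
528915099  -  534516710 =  - 5601611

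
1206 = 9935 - 8729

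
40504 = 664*61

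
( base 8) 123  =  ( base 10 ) 83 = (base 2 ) 1010011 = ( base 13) 65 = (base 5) 313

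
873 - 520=353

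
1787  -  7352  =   - 5565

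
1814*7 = 12698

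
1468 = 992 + 476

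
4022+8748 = 12770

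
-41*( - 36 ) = 1476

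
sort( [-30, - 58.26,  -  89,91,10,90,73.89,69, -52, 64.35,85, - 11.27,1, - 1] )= [ - 89,- 58.26, - 52, - 30,  -  11.27, - 1,1,10,64.35,69, 73.89,  85,90,91]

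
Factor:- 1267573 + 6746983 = 2^1*3^1*5^1*19^1*9613^1 = 5479410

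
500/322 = 1 + 89/161 = 1.55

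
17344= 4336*4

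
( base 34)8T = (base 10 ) 301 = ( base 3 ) 102011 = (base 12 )211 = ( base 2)100101101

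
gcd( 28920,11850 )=30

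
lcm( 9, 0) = 0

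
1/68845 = 1/68845 = 0.00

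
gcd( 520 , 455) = 65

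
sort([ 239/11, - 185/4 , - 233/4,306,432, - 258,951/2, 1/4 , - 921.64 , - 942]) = [ - 942, - 921.64,  -  258 , - 233/4, - 185/4, 1/4, 239/11, 306,432, 951/2] 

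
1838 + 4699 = 6537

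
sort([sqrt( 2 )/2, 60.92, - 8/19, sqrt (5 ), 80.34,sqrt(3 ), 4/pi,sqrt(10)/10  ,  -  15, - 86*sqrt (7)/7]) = [ - 86*sqrt( 7)/7, - 15, - 8/19,sqrt (10)/10, sqrt( 2)/2, 4/pi, sqrt( 3), sqrt( 5), 60.92 , 80.34]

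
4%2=0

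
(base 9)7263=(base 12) 30b6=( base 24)95i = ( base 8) 12312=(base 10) 5322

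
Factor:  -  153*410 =-2^1*3^2*5^1*17^1 * 41^1= -62730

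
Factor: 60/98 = 30/49=2^1*3^1*5^1*7^(-2 )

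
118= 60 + 58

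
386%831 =386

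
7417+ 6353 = 13770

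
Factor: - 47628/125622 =-378/997 = - 2^1*3^3*7^1 * 997^( - 1) 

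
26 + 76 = 102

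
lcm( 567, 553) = 44793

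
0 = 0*9400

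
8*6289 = 50312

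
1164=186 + 978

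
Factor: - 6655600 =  - 2^4*5^2*7^1*2377^1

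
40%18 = 4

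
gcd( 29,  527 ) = 1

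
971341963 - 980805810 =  -9463847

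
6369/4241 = 1 + 2128/4241 = 1.50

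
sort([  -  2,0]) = [ - 2, 0]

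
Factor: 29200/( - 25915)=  - 80/71 = - 2^4*5^1*71^ ( - 1)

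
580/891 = 580/891 = 0.65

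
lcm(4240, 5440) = 288320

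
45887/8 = 5735 + 7/8= 5735.88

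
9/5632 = 9/5632 = 0.00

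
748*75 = 56100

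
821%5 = 1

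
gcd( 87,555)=3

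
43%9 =7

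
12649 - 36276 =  - 23627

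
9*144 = 1296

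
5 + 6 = 11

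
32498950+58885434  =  91384384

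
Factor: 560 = 2^4 * 5^1*7^1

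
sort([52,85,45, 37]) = [ 37, 45,52,  85 ]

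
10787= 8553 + 2234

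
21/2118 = 7/706 = 0.01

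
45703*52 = 2376556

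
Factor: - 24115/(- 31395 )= 53/69=3^(-1)*23^( - 1 )*53^1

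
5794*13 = 75322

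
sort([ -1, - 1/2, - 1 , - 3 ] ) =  [-3, - 1,  -  1, - 1/2]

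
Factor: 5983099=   17^1*71^1*4957^1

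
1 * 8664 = 8664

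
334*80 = 26720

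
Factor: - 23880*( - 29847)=2^3 * 3^2*5^1*199^1 * 9949^1= 712746360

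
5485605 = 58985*93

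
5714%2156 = 1402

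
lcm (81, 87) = 2349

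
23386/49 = 477 +13/49 = 477.27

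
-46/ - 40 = 1 + 3/20 = 1.15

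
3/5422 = 3/5422 =0.00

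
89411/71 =89411/71  =  1259.31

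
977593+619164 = 1596757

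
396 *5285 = 2092860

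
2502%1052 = 398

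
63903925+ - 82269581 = -18365656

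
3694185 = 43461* 85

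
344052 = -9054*( - 38)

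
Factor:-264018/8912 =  - 2^ ( -3)*3^1*79^1 = - 237/8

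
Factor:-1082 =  - 2^1*541^1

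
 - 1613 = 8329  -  9942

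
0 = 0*9168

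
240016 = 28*8572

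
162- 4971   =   - 4809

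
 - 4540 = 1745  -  6285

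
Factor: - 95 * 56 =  - 2^3*  5^1*7^1*19^1= - 5320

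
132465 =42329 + 90136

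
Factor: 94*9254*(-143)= -124392268=-2^2*7^1*11^1*13^1*47^1*661^1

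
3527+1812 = 5339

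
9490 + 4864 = 14354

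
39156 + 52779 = 91935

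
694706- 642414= 52292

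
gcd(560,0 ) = 560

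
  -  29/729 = - 1 + 700/729 = -  0.04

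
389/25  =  15 + 14/25 =15.56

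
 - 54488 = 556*(-98 )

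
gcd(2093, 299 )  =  299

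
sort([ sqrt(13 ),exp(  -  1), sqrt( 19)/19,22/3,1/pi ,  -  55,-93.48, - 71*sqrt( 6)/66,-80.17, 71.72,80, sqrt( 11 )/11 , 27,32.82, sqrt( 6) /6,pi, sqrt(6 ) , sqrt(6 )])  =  [ - 93.48, -80.17,-55,- 71 * sqrt (6 )/66, sqrt( 19 )/19,sqrt(11) /11,1/pi,exp(-1 ),  sqrt( 6)/6,  sqrt(6) , sqrt( 6),pi,sqrt(13 ),22/3,27,32.82,71.72, 80]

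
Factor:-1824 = -2^5*3^1 * 19^1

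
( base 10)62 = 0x3E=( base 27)28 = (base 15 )42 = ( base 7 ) 116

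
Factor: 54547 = 54547^1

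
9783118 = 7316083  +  2467035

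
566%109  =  21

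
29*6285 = 182265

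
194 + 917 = 1111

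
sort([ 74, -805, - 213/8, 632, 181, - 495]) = [ - 805, - 495 , - 213/8, 74,181, 632 ] 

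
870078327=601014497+269063830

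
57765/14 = 4126+1/14= 4126.07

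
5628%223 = 53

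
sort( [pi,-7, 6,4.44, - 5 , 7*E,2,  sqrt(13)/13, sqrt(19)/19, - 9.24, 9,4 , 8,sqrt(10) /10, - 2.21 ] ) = [ - 9.24, - 7, - 5, - 2.21,sqrt( 19)/19, sqrt( 13)/13,sqrt(10)/10,2, pi , 4, 4.44, 6,8, 9, 7 * E ]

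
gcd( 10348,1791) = 199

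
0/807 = 0 = 0.00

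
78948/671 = 78948/671 = 117.66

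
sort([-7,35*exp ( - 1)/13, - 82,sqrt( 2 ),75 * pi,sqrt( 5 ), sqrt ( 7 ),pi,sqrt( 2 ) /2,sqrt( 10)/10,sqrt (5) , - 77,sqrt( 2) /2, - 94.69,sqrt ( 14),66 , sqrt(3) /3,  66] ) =[-94.69, - 82,-77,-7,sqrt( 10) /10,sqrt( 3)/3,sqrt( 2)/2,sqrt( 2) /2, 35*exp(-1 )/13,sqrt( 2),sqrt ( 5 ),sqrt( 5 ), sqrt( 7 ),pi, sqrt( 14 ), 66,66,75*pi ] 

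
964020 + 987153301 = 988117321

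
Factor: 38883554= 2^1*2777^1*7001^1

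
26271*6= 157626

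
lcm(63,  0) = 0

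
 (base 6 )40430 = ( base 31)5HE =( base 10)5346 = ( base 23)A2A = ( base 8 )12342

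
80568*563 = 45359784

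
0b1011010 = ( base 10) 90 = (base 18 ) 50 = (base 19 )4E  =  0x5a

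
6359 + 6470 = 12829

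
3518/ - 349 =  - 3518/349  =  - 10.08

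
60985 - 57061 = 3924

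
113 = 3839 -3726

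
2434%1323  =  1111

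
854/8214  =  427/4107 =0.10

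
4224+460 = 4684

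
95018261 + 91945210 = 186963471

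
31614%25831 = 5783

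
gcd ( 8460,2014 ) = 2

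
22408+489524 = 511932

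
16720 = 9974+6746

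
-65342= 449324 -514666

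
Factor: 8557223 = 8557223^1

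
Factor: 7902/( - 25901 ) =- 18/59 = - 2^1*3^2*59^(  -  1) 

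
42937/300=143+37/300 = 143.12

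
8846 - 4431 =4415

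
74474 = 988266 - 913792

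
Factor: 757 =757^1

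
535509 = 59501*9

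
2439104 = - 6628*(-368)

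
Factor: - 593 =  - 593^1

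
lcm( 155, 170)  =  5270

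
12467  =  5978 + 6489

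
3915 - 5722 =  - 1807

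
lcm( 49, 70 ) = 490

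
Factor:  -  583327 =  - 31^2*607^1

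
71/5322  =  71/5322 = 0.01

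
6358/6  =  3179/3   =  1059.67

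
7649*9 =68841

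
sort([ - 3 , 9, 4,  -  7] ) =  [-7, - 3,4, 9]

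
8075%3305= 1465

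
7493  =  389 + 7104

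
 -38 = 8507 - 8545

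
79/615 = 79/615= 0.13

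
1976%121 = 40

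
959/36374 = 959/36374 = 0.03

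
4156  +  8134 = 12290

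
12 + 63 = 75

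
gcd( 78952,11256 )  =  8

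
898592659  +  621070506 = 1519663165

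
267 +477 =744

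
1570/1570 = 1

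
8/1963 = 8/1963 = 0.00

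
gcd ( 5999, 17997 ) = 5999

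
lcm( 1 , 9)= 9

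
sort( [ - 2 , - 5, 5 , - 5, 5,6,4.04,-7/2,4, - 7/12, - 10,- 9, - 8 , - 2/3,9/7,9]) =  [ - 10, - 9 , - 8 , - 5,-5 , - 7/2, -2, - 2/3 , - 7/12,  9/7 , 4,4.04,5, 5,6, 9 ]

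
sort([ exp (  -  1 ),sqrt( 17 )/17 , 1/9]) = [1/9, sqrt( 17) /17,  exp ( - 1)]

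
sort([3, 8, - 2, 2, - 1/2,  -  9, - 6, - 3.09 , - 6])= [-9, - 6, - 6 ,  -  3.09, - 2,-1/2, 2,3, 8 ]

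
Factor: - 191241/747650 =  - 243/950 = -2^( - 1 ) * 3^5 * 5^(-2 ) * 19^(-1) 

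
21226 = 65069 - 43843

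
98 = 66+32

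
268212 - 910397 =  - 642185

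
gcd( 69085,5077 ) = 1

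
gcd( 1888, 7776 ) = 32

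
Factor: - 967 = - 967^1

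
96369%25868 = 18765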